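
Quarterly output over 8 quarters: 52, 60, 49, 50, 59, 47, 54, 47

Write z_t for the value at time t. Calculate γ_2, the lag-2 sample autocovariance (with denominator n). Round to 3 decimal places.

Mean z̄ = (52 + 60 + 49 + 50 + 59 + 47 + 54 + 47)/8 = 52.2500
Deviations: -0.2500, 7.7500, -3.2500, -2.2500, 6.7500, -5.2500, 1.7500, -5.2500
Σ_{t=1}^{6}(z_t−z̄)(z_{t+2}−z̄) = 12.6250
γ_2 = 12.6250 / 8 = 1.578

1.578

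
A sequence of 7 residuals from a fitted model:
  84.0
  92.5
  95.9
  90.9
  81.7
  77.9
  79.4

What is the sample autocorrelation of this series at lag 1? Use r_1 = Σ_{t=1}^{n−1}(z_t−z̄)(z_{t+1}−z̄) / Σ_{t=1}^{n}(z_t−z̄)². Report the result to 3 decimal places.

0.563

Mean z̄ = (84.0 + 92.5 + 95.9 + 90.9 + 81.7 + 77.9 + 79.4)/7 = 86.0429
Deviations from mean: -2.0429, 6.4571, 9.8571, 4.8571, -4.3429, -8.1429, -6.6429
Σ(z_t−z̄)(z_{t+1}−z̄) = (-13.1910) + (63.6490) + (47.8776) + (-21.0939) + (35.3633) + (54.0918) = 166.6967
Denominator Σ(z_t−z̄)² = 295.9171
r_1 = 166.6967 / 295.9171 = 0.563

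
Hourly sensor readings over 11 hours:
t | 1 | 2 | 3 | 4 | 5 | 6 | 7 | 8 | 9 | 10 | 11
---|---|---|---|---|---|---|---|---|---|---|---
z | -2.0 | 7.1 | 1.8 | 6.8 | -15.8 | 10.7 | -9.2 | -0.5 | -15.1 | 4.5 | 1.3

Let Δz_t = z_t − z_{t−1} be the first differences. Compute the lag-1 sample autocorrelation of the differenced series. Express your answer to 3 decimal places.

First differences Δz: 9.1, -5.3, 5.0, -22.6, 26.5, -19.9, 8.7, -14.6, 19.6, -3.2
Mean of differences = 0.3300
Numerator Σ(Δz_t−Δz̄)(Δz_{t+1}−Δz̄) = -1962.2609
Denominator Σ(Δz_t−Δz̄)² = 2427.0810
r_1(Δz) = -1962.2609 / 2427.0810 = -0.808

-0.808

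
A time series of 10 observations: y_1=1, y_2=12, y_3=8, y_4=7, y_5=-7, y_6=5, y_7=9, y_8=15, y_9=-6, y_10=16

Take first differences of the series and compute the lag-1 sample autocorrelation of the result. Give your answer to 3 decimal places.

-0.477

First differences Δy: 11, -4, -1, -14, 12, 4, 6, -21, 22
Mean of differences = 1.6667
Numerator Σ(Δy_t−Δȳ)(Δy_{t+1}−Δȳ) = -682.7778
Denominator Σ(Δy_t−Δȳ)² = 1430.0000
r_1(Δy) = -682.7778 / 1430.0000 = -0.477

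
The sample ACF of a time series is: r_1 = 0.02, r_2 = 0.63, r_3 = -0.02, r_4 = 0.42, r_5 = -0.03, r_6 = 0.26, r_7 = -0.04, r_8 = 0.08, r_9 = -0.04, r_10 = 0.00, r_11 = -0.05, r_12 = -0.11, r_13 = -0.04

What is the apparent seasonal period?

The largest autocorrelation is r_2 = 0.63, with weaker echoes at lags 4 (0.42) and 6 (0.26); the remaining lags stay at or below 0.08.
The dominant spike at lag 2 indicates a seasonal period of 2.

2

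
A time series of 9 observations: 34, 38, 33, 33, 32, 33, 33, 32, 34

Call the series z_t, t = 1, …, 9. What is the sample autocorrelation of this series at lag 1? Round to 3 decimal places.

Mean z̄ = (34 + 38 + 33 + 33 + 32 + 33 + 33 + 32 + 34)/9 = 33.5556
Numerator Σ_{t=1}^{8}(z_t−z̄)(z_{t+1}−z̄) = 2.0247
Denominator Σ(z_t−z̄)² = 26.2222
r_1 = 2.0247 / 26.2222 = 0.077

0.077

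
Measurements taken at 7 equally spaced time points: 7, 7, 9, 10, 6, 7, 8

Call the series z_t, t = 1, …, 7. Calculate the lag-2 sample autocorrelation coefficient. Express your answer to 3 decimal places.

-0.602

Mean z̄ = (7 + 7 + 9 + 10 + 6 + 7 + 8)/7 = 7.7143
Deviations from mean: -0.7143, -0.7143, 1.2857, 2.2857, -1.7143, -0.7143, 0.2857
Σ(z_t−z̄)(z_{t+2}−z̄) = (-0.9184) + (-1.6327) + (-2.2041) + (-1.6327) + (-0.4898) = -6.8776
Denominator Σ(z_t−z̄)² = 11.4286
r_2 = -6.8776 / 11.4286 = -0.602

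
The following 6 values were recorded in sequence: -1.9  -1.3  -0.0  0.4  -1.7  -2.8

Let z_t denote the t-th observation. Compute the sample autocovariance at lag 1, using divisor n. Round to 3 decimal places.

0.318

Mean z̄ = (-1.9 − 1.3 − 0.0 + 0.4 − 1.7 − 2.8)/6 = -1.2167
Deviations: -0.6833, -0.0833, 1.2167, 1.6167, -0.4833, -1.5833
Σ_{t=1}^{5}(z_t−z̄)(z_{t+1}−z̄) = 1.9064
γ_1 = 1.9064 / 6 = 0.318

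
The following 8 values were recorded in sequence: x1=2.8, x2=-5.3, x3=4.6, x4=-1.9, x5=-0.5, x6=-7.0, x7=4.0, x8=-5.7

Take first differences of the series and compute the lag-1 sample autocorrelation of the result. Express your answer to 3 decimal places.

First differences Δx: -8.1, 9.9, -6.5, 1.4, -6.5, 11.0, -9.7
Mean of differences = -1.2143
Numerator Σ(Δx_t−Δx̄)(Δx_{t+1}−Δx̄) = -331.1216
Denominator Σ(Δx_t−Δx̄)² = 454.8486
r_1(Δx) = -331.1216 / 454.8486 = -0.728

-0.728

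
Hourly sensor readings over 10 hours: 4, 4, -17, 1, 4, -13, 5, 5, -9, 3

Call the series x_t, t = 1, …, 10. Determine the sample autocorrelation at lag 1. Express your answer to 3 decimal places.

Mean x̄ = (4 + 4 − 17 + 1 + 4 − 13 + 5 + 5 − 9 + 3)/10 = -1.3000
Numerator Σ_{t=1}^{9}(x_t−x̄)(x_{t+1}−x̄) = -256.6900
Denominator Σ(x_t−x̄)² = 630.1000
r_1 = -256.6900 / 630.1000 = -0.407

-0.407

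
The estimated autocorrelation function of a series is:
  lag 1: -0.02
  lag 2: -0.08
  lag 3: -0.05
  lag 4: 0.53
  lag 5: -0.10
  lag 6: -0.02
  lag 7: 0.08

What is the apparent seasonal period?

The largest autocorrelation is r_4 = 0.53; the remaining lags stay at or below 0.08.
The dominant spike at lag 4 indicates a seasonal period of 4.

4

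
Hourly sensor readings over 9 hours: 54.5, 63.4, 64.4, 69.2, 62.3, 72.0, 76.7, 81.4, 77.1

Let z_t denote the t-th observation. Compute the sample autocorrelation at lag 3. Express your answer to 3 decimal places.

Mean z̄ = (54.5 + 63.4 + 64.4 + 69.2 + 62.3 + 72.0 + 76.7 + 81.4 + 77.1)/9 = 69.0000
Σ(z_t−z̄)(z_{t+3}−z̄) = (-2.9000) + (37.5200) + (-13.8000) + (1.5400) + (-83.0800) + (24.3000) = -36.4200
Denominator Σ(z_t−z̄)² = 595.3600
r_3 = -36.4200 / 595.3600 = -0.061

-0.061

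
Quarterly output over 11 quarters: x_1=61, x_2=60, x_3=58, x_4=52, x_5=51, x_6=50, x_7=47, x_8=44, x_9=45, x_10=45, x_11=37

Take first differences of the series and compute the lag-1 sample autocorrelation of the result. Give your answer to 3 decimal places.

First differences Δx: -1, -2, -6, -1, -1, -3, -3, 1, 0, -8
Mean of differences = -2.4000
Numerator Σ(Δx_t−Δx̄)(Δx_{t+1}−Δx̄) = -11.7600
Denominator Σ(Δx_t−Δx̄)² = 68.4000
r_1(Δx) = -11.7600 / 68.4000 = -0.172

-0.172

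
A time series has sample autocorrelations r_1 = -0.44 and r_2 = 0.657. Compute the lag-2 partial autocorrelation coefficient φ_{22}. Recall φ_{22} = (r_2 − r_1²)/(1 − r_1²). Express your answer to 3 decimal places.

0.575

φ_{22} = (r_2 − r_1²) / (1 − r_1²)
r_1² = (-0.44)² = 0.1936
Numerator = 0.657 − 0.1936 = 0.4634; denominator = 1 − 0.1936 = 0.8064
φ_{22} = 0.4634 / 0.8064 = 0.575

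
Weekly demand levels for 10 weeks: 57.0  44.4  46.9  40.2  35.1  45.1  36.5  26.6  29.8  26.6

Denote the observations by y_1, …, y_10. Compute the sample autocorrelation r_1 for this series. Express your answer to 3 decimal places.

Mean ȳ = (57.0 + 44.4 + 46.9 + 40.2 + 35.1 + 45.1 + 36.5 + 26.6 + 29.8 + 26.6)/10 = 38.8200
Numerator Σ_{t=1}^{9}(y_t−ȳ)(y_{t+1}−ȳ) = 363.4156
Denominator Σ(y_t−ȳ)² = 867.5160
r_1 = 363.4156 / 867.5160 = 0.419

0.419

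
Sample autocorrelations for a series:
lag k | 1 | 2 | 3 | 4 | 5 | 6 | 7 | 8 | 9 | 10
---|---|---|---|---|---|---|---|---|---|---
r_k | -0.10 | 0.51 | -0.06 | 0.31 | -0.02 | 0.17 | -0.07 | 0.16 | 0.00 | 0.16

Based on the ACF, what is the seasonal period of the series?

The largest autocorrelation is r_2 = 0.51, with weaker echoes at lags 4 (0.31), 6 (0.17), 8 (0.16) and 10 (0.16); the remaining lags stay at or below 0.00.
The dominant spike at lag 2 indicates a seasonal period of 2.

2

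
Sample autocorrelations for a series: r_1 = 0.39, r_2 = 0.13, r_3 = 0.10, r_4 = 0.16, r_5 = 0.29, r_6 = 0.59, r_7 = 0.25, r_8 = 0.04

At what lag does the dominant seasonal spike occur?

6

The largest autocorrelation is r_6 = 0.59; the remaining lags stay at or below 0.39. The elevated value at lag 1 (0.39), dropping to 0.13 at lag 2, reflects decaying short-term dependence rather than seasonality.
The dominant spike at lag 6 indicates a seasonal period of 6.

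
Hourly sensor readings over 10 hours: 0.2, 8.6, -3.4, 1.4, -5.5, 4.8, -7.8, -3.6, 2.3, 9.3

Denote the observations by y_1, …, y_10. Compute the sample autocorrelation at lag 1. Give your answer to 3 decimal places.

-0.202

Mean ȳ = (0.2 + 8.6 − 3.4 + 1.4 − 5.5 + 4.8 − 7.8 − 3.6 + 2.3 + 9.3)/10 = 0.6300
Numerator Σ_{t=1}^{9}(y_t−ȳ)(y_{t+1}−ȳ) = -61.0109
Denominator Σ(y_t−ȳ)² = 302.4210
r_1 = -61.0109 / 302.4210 = -0.202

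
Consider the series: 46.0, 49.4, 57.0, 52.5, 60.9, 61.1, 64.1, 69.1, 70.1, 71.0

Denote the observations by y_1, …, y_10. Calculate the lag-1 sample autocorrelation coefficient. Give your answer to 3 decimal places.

0.632

Mean ȳ = (46.0 + 49.4 + 57.0 + 52.5 + 60.9 + 61.1 + 64.1 + 69.1 + 70.1 + 71.0)/10 = 60.1200
Numerator Σ_{t=1}^{9}(y_t−ȳ)(y_{t+1}−ȳ) = 441.2516
Denominator Σ(y_t−ȳ)² = 698.1160
r_1 = 441.2516 / 698.1160 = 0.632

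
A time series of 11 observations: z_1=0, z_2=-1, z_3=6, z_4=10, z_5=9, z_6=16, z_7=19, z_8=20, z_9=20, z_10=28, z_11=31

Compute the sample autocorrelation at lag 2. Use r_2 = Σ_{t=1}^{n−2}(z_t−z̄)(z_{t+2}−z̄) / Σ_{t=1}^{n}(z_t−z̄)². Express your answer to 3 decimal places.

0.366

Mean z̄ = (0 − 1 + 6 + 10 + 9 + 16 + 19 + 20 + 20 + 28 + 31)/11 = 14.3636
Numerator Σ_{t=1}^{9}(z_t−z̄)(z_{t+2}−z̄) = 406.0083
Denominator Σ(z_t−z̄)² = 1110.5455
r_2 = 406.0083 / 1110.5455 = 0.366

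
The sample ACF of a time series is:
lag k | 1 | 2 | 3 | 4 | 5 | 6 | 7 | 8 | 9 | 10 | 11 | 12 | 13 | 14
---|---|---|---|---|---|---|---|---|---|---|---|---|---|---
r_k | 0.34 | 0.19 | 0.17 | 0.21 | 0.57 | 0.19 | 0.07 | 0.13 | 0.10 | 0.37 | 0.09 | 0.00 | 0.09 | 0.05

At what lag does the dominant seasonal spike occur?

The largest autocorrelation is r_5 = 0.57, with a weaker echo at lag 10 (0.37); the remaining lags stay at or below 0.34. The elevated value at lag 1 (0.34), dropping to 0.19 at lag 2, reflects decaying short-term dependence rather than seasonality.
The dominant spike at lag 5 indicates a seasonal period of 5.

5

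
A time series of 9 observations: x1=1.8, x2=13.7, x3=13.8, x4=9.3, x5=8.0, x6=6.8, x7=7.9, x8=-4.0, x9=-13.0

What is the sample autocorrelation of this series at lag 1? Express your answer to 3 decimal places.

Mean x̄ = (1.8 + 13.7 + 13.8 + 9.3 + 8.0 + 6.8 + 7.9 − 4.0 − 13.0)/9 = 4.9222
Numerator Σ_{t=1}^{8}(x_t−x̄)(x_{t+1}−x̄) = 247.5684
Denominator Σ(x_t−x̄)² = 607.4556
r_1 = 247.5684 / 607.4556 = 0.408

0.408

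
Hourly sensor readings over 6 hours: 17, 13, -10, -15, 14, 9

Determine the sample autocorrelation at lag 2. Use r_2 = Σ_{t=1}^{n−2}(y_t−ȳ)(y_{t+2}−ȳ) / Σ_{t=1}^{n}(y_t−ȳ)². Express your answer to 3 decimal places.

Mean ȳ = (17 + 13 − 10 − 15 + 14 + 9)/6 = 4.6667
Numerator Σ_{t=1}^{4}(y_t−ȳ)(y_{t+2}−ȳ) = -566.8889
Denominator Σ(y_t−ȳ)² = 929.3333
r_2 = -566.8889 / 929.3333 = -0.610

-0.610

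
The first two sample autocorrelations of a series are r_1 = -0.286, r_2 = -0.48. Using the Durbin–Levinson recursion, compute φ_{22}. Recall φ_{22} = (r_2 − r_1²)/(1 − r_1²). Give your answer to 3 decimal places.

φ_{22} = (r_2 − r_1²) / (1 − r_1²)
r_1² = (-0.286)² = 0.081796
Numerator = -0.48 − 0.0818 = -0.5618; denominator = 1 − 0.0818 = 0.9182
φ_{22} = -0.5618 / 0.9182 = -0.612

-0.612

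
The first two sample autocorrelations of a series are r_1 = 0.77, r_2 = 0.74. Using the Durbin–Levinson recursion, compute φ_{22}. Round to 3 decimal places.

0.361

φ_{22} = (r_2 − r_1²) / (1 − r_1²)
r_1² = (0.77)² = 0.5929
Numerator = 0.74 − 0.5929 = 0.1471; denominator = 1 − 0.5929 = 0.4071
φ_{22} = 0.1471 / 0.4071 = 0.361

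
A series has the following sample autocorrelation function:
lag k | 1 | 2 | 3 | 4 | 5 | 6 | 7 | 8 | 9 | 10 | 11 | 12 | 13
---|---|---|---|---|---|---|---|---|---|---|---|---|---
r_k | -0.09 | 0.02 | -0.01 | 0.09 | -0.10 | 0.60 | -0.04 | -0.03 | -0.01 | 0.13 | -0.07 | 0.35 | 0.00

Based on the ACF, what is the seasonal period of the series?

The largest autocorrelation is r_6 = 0.60, with a weaker echo at lag 12 (0.35); the remaining lags stay at or below 0.13.
The dominant spike at lag 6 indicates a seasonal period of 6.

6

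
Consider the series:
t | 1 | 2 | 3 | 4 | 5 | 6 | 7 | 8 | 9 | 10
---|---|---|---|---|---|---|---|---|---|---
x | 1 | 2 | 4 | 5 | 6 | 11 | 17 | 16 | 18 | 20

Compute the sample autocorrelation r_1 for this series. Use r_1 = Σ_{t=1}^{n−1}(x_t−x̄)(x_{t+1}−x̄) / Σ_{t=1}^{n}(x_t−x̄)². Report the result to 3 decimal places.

0.727

Mean x̄ = (1 + 2 + 4 + 5 + 6 + 11 + 17 + 16 + 18 + 20)/10 = 10.0000
Numerator Σ_{t=1}^{9}(x_t−x̄)(x_{t+1}−x̄) = 343.0000
Denominator Σ(x_t−x̄)² = 472.0000
r_1 = 343.0000 / 472.0000 = 0.727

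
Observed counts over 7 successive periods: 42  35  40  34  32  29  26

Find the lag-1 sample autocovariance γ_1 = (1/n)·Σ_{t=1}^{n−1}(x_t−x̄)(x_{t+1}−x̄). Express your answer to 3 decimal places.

9.143

Mean x̄ = (42 + 35 + 40 + 34 + 32 + 29 + 26)/7 = 34.0000
Σ_{t=1}^{6}(x_t−x̄)(x_{t+1}−x̄) = 64.0000
γ_1 = 64.0000 / 7 = 9.143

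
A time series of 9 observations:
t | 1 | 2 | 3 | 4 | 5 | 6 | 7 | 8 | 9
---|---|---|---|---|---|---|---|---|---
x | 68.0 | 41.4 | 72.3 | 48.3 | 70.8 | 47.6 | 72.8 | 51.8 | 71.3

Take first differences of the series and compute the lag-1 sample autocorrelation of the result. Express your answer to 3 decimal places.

-0.877

First differences Δx: -26.6, 30.9, -24.0, 22.5, -23.2, 25.2, -21.0, 19.5
Mean of differences = 0.4125
Numerator Σ(Δx_t−Δx̄)(Δx_{t+1}−Δx̄) = -4153.3402
Denominator Σ(Δx_t−Δx̄)² = 4737.7888
r_1(Δx) = -4153.3402 / 4737.7888 = -0.877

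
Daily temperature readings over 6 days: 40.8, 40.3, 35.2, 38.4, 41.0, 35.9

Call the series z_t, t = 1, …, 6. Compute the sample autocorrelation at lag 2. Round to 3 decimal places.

-0.477

Mean z̄ = (40.8 + 40.3 + 35.2 + 38.4 + 41.0 + 35.9)/6 = 38.6000
Deviations from mean: 2.2000, 1.7000, -3.4000, -0.2000, 2.4000, -2.7000
Numerator Σ_{t=1}^{4}(z_t−z̄)(z_{t+2}−z̄) = -15.4400
Denominator Σ(z_t−z̄)² = 32.3800
r_2 = -15.4400 / 32.3800 = -0.477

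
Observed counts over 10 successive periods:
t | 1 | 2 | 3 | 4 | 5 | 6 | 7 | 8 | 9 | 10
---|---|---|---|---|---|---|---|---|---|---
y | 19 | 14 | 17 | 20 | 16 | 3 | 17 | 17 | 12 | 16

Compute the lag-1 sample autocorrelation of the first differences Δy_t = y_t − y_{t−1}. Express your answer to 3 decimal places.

-0.364

First differences Δy: -5, 3, 3, -4, -13, 14, 0, -5, 4
Mean of differences = -0.3333
Numerator Σ(Δy_t−Δȳ)(Δy_{t+1}−Δȳ) = -168.7778
Denominator Σ(Δy_t−Δȳ)² = 464.0000
r_1(Δy) = -168.7778 / 464.0000 = -0.364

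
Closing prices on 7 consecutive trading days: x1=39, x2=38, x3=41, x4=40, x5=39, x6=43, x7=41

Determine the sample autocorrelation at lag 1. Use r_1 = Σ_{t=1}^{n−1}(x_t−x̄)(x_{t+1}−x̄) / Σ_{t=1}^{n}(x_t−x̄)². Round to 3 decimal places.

-0.010

Mean x̄ = (39 + 38 + 41 + 40 + 39 + 43 + 41)/7 = 40.1429
Numerator Σ_{t=1}^{6}(x_t−x̄)(x_{t+1}−x̄) = -0.1633
Denominator Σ(x_t−x̄)² = 16.8571
r_1 = -0.1633 / 16.8571 = -0.010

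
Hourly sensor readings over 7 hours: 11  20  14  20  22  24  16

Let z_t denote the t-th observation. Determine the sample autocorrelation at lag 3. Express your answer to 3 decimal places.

-0.267

Mean z̄ = (11 + 20 + 14 + 20 + 22 + 24 + 16)/7 = 18.1429
Deviations from mean: -7.1429, 1.8571, -4.1429, 1.8571, 3.8571, 5.8571, -2.1429
Σ(z_t−z̄)(z_{t+3}−z̄) = (-13.2653) + (7.1633) + (-24.2653) + (-3.9796) = -34.3469
Denominator Σ(z_t−z̄)² = 128.8571
r_3 = -34.3469 / 128.8571 = -0.267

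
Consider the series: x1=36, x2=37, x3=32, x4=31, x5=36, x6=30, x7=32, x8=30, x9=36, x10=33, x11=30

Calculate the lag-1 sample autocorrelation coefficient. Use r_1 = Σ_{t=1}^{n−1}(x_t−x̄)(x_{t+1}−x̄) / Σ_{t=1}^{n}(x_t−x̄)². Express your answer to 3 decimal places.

Mean x̄ = (36 + 37 + 32 + 31 + 36 + 30 + 32 + 30 + 36 + 33 + 30)/11 = 33.0000
Numerator Σ_{t=1}^{10}(x_t−x̄)(x_{t+1}−x̄) = -8.0000
Denominator Σ(x_t−x̄)² = 76.0000
r_1 = -8.0000 / 76.0000 = -0.105

-0.105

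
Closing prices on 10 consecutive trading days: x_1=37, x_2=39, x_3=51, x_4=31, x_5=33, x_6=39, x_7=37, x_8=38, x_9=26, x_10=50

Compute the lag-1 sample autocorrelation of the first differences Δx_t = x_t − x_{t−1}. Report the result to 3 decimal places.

-0.418

First differences Δx: 2, 12, -20, 2, 6, -2, 1, -12, 24
Mean of differences = 1.4444
Numerator Σ(Δx_t−Δx̄)(Δx_{t+1}−Δx̄) = -541.3086
Denominator Σ(Δx_t−Δx̄)² = 1294.2222
r_1(Δx) = -541.3086 / 1294.2222 = -0.418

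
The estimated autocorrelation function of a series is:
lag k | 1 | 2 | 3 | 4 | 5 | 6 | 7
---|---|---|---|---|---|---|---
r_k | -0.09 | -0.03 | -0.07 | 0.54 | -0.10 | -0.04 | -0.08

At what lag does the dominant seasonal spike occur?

4

The largest autocorrelation is r_4 = 0.54; the remaining lags stay at or below -0.03.
The dominant spike at lag 4 indicates a seasonal period of 4.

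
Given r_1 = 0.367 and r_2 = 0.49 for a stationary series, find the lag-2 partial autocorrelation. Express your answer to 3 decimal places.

0.411

φ_{22} = (r_2 − r_1²) / (1 − r_1²)
r_1² = (0.367)² = 0.134689
Numerator = 0.49 − 0.1347 = 0.3553; denominator = 1 − 0.1347 = 0.8653
φ_{22} = 0.3553 / 0.8653 = 0.411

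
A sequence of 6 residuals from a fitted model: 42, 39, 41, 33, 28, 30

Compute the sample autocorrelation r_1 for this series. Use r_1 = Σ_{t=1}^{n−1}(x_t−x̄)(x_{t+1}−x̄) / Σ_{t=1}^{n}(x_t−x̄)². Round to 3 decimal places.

0.497

Mean x̄ = (42 + 39 + 41 + 33 + 28 + 30)/6 = 35.5000
Σ(x_t−x̄)(x_{t+1}−x̄) = (22.7500) + (19.2500) + (-13.7500) + (18.7500) + (41.2500) = 88.2500
Denominator Σ(x_t−x̄)² = 177.5000
r_1 = 88.2500 / 177.5000 = 0.497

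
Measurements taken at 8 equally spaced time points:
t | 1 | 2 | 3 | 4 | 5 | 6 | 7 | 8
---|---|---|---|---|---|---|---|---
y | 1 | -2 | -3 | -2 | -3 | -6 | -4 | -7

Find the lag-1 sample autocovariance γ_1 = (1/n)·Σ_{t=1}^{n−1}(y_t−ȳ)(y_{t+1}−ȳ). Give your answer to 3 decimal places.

1.305

Mean ȳ = (1 − 2 − 3 − 2 − 3 − 6 − 4 − 7)/8 = -3.2500
Σ_{t=1}^{7}(y_t−ȳ)(y_{t+1}−ȳ) = 10.4375
γ_1 = 10.4375 / 8 = 1.305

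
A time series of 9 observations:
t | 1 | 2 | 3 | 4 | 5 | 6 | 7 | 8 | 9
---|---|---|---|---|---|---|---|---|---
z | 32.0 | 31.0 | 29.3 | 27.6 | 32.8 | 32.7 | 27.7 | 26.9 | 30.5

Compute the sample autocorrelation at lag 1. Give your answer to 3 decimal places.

0.079

Mean z̄ = (32.0 + 31.0 + 29.3 + 27.6 + 32.8 + 32.7 + 27.7 + 26.9 + 30.5)/9 = 30.0556
Numerator Σ_{t=1}^{8}(z_t−z̄)(z_{t+1}−z̄) = 3.2980
Denominator Σ(z_t−z̄)² = 41.5022
r_1 = 3.2980 / 41.5022 = 0.079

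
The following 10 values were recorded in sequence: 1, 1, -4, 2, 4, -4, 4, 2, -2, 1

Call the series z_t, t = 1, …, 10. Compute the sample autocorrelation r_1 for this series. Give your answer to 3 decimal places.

Mean z̄ = (1 + 1 − 4 + 2 + 4 − 4 + 4 + 2 − 2 + 1)/10 = 0.5000
Numerator Σ_{t=1}^{9}(z_t−z̄)(z_{t+1}−z̄) = -34.7500
Denominator Σ(z_t−z̄)² = 76.5000
r_1 = -34.7500 / 76.5000 = -0.454

-0.454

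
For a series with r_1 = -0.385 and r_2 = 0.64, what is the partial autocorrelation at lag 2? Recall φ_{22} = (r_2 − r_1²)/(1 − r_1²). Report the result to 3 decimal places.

φ_{22} = (r_2 − r_1²) / (1 − r_1²)
r_1² = (-0.385)² = 0.148225
Numerator = 0.64 − 0.1482 = 0.4918; denominator = 1 − 0.1482 = 0.8518
φ_{22} = 0.4918 / 0.8518 = 0.577

0.577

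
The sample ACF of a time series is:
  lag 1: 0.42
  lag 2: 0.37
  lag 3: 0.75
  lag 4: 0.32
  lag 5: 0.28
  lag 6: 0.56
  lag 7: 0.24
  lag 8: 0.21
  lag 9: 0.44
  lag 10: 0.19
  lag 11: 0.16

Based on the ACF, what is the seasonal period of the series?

The largest autocorrelation is r_3 = 0.75, with weaker echoes at lags 6 (0.56) and 9 (0.44); the remaining lags stay at or below 0.42. The elevated value at lag 1 (0.42), dropping to 0.37 at lag 2, reflects decaying short-term dependence rather than seasonality.
The dominant spike at lag 3 indicates a seasonal period of 3.

3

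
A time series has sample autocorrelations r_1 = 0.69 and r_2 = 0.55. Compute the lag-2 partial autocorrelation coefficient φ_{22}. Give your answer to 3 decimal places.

φ_{22} = (r_2 − r_1²) / (1 − r_1²)
r_1² = (0.69)² = 0.4761
Numerator = 0.55 − 0.4761 = 0.0739; denominator = 1 − 0.4761 = 0.5239
φ_{22} = 0.0739 / 0.5239 = 0.141

0.141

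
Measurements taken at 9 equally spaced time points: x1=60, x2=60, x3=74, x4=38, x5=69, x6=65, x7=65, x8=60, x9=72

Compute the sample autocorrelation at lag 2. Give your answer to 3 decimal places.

Mean x̄ = (60 + 60 + 74 + 38 + 69 + 65 + 65 + 60 + 72)/9 = 62.5556
Numerator Σ_{t=1}^{7}(x_t−x̄)(x_{t+2}−x̄) = 79.8272
Denominator Σ(x_t−x̄)² = 896.2222
r_2 = 79.8272 / 896.2222 = 0.089

0.089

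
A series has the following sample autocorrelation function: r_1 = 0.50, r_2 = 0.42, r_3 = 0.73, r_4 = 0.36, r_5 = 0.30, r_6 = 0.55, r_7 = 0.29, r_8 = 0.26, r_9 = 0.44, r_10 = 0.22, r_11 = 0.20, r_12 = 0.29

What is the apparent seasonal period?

3

The largest autocorrelation is r_3 = 0.73, with a weaker echo at lag 6 (0.55); the remaining lags stay at or below 0.50. The elevated value at lag 1 (0.50), dropping to 0.42 at lag 2, reflects decaying short-term dependence rather than seasonality.
The dominant spike at lag 3 indicates a seasonal period of 3.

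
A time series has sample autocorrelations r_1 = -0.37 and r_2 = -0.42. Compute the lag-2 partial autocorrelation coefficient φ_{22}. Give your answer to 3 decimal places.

φ_{22} = (r_2 − r_1²) / (1 − r_1²)
r_1² = (-0.37)² = 0.1369
Numerator = -0.42 − 0.1369 = -0.5569; denominator = 1 − 0.1369 = 0.8631
φ_{22} = -0.5569 / 0.8631 = -0.645

-0.645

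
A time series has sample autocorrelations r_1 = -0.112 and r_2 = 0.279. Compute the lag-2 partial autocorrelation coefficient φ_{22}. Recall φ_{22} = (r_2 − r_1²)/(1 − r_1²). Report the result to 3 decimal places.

φ_{22} = (r_2 − r_1²) / (1 − r_1²)
r_1² = (-0.112)² = 0.012544
Numerator = 0.279 − 0.0125 = 0.2665; denominator = 1 − 0.0125 = 0.9875
φ_{22} = 0.2665 / 0.9875 = 0.270

0.270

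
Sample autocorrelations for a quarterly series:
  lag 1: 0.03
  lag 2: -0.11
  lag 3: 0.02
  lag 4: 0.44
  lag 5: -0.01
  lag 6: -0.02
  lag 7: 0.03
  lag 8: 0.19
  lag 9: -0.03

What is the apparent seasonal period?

The largest autocorrelation is r_4 = 0.44, with a weaker echo at lag 8 (0.19); the remaining lags stay at or below 0.03.
The dominant spike at lag 4 indicates a seasonal period of 4.

4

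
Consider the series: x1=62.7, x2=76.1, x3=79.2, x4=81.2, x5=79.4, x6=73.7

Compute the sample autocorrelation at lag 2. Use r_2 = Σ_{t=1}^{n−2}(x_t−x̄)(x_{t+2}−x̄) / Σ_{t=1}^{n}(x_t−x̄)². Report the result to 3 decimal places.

-0.169

Mean x̄ = (62.7 + 76.1 + 79.2 + 81.2 + 79.4 + 73.7)/6 = 75.3833
Deviations from mean: -12.6833, 0.7167, 3.8167, 5.8167, 4.0167, -1.6833
Σ(x_t−x̄)(x_{t+2}−x̄) = (-48.4081) + (4.1686) + (15.3303) + (-9.7914) = -38.7006
Denominator Σ(x_t−x̄)² = 228.7483
r_2 = -38.7006 / 228.7483 = -0.169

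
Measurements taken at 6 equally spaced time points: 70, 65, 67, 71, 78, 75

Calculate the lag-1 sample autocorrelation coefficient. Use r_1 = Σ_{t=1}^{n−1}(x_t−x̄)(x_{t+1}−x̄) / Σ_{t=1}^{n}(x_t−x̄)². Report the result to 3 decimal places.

Mean x̄ = (70 + 65 + 67 + 71 + 78 + 75)/6 = 71.0000
Numerator Σ_{t=1}^{5}(x_t−x̄)(x_{t+1}−x̄) = 58.0000
Denominator Σ(x_t−x̄)² = 118.0000
r_1 = 58.0000 / 118.0000 = 0.492

0.492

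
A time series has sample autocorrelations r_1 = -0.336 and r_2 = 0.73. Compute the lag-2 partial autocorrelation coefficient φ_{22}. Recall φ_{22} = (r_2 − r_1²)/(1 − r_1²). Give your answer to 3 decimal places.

φ_{22} = (r_2 − r_1²) / (1 − r_1²)
r_1² = (-0.336)² = 0.112896
Numerator = 0.73 − 0.1129 = 0.6171; denominator = 1 − 0.1129 = 0.8871
φ_{22} = 0.6171 / 0.8871 = 0.696

0.696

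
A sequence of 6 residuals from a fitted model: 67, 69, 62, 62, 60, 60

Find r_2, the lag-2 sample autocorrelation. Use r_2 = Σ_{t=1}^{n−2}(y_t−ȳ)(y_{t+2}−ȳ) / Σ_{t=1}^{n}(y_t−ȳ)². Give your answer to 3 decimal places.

Mean ȳ = (67 + 69 + 62 + 62 + 60 + 60)/6 = 63.3333
Numerator Σ_{t=1}^{4}(y_t−ȳ)(y_{t+2}−ȳ) = -3.5556
Denominator Σ(y_t−ȳ)² = 71.3333
r_2 = -3.5556 / 71.3333 = -0.050

-0.050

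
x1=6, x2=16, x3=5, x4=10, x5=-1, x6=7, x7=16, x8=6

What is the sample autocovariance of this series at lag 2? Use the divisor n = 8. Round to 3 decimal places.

Mean x̄ = (6 + 16 + 5 + 10 − 1 + 7 + 16 + 6)/8 = 8.1250
Σ_{t=1}^{6}(x_t−x̄)(x_{t+2}−x̄) = -21.6563
γ_2 = -21.6563 / 8 = -2.707

-2.707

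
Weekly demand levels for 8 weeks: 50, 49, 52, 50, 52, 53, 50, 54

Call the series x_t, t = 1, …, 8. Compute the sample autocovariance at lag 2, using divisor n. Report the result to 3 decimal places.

Mean x̄ = (50 + 49 + 52 + 50 + 52 + 53 + 50 + 54)/8 = 51.2500
Deviations: -1.2500, -2.2500, 0.7500, -1.2500, 0.7500, 1.7500, -1.2500, 2.7500
Σ_{t=1}^{6}(x_t−x̄)(x_{t+2}−x̄) = 4.1250
γ_2 = 4.1250 / 8 = 0.516

0.516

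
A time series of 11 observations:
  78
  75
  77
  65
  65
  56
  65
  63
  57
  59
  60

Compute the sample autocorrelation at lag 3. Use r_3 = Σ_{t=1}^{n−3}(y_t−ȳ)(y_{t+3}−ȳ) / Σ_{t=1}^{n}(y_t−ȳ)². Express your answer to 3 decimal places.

Mean ȳ = (78 + 75 + 77 + 65 + 65 + 56 + 65 + 63 + 57 + 59 + 60)/11 = 65.4545
Numerator Σ_{t=1}^{8}(y_t−ȳ)(y_{t+3}−ȳ) = -21.6198
Denominator Σ(y_t−ȳ)² = 620.7273
r_3 = -21.6198 / 620.7273 = -0.035

-0.035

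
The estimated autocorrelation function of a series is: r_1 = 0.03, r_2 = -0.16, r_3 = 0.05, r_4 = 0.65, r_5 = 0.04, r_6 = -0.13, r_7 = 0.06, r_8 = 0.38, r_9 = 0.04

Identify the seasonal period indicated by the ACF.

4

The largest autocorrelation is r_4 = 0.65, with a weaker echo at lag 8 (0.38); the remaining lags stay at or below 0.06.
The dominant spike at lag 4 indicates a seasonal period of 4.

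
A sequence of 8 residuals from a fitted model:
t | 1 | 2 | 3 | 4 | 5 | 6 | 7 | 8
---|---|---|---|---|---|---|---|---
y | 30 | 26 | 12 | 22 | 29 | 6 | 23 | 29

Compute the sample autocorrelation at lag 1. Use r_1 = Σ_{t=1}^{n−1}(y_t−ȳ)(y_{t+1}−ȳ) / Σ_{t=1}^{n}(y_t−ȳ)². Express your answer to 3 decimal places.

-0.238

Mean ȳ = (30 + 26 + 12 + 22 + 29 + 6 + 23 + 29)/8 = 22.1250
Deviations from mean: 7.8750, 3.8750, -10.1250, -0.1250, 6.8750, -16.1250, 0.8750, 6.8750
Numerator Σ_{t=1}^{7}(y_t−ȳ)(y_{t+1}−ȳ) = -127.2656
Denominator Σ(y_t−ȳ)² = 534.8750
r_1 = -127.2656 / 534.8750 = -0.238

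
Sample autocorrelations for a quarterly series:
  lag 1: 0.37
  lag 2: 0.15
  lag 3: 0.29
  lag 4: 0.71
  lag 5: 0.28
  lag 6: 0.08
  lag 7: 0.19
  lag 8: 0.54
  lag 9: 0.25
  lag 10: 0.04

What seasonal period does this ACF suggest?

The largest autocorrelation is r_4 = 0.71, with a weaker echo at lag 8 (0.54); the remaining lags stay at or below 0.37. The elevated value at lag 1 (0.37), dropping to 0.15 at lag 2, reflects decaying short-term dependence rather than seasonality.
The dominant spike at lag 4 indicates a seasonal period of 4.

4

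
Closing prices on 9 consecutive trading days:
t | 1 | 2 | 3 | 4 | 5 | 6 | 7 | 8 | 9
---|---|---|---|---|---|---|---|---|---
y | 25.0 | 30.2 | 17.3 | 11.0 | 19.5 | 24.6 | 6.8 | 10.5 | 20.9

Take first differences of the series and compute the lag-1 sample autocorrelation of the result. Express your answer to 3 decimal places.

-0.162

First differences Δy: 5.2, -12.9, -6.3, 8.5, 5.1, -17.8, 3.7, 10.4
Mean of differences = -0.5125
Numerator Σ(Δy_t−Δȳ)(Δy_{t+1}−Δȳ) = -124.5289
Denominator Σ(Δy_t−Δȳ)² = 767.9888
r_1(Δy) = -124.5289 / 767.9888 = -0.162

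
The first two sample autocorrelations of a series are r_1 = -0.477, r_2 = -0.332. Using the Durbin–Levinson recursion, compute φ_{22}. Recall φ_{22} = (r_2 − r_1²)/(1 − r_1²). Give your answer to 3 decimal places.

φ_{22} = (r_2 − r_1²) / (1 − r_1²)
r_1² = (-0.477)² = 0.227529
Numerator = -0.332 − 0.2275 = -0.5595; denominator = 1 − 0.2275 = 0.7725
φ_{22} = -0.5595 / 0.7725 = -0.724

-0.724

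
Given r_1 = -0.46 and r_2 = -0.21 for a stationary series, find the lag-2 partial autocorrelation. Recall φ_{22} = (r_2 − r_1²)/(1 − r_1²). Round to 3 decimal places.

-0.535

φ_{22} = (r_2 − r_1²) / (1 − r_1²)
r_1² = (-0.46)² = 0.2116
Numerator = -0.21 − 0.2116 = -0.4216; denominator = 1 − 0.2116 = 0.7884
φ_{22} = -0.4216 / 0.7884 = -0.535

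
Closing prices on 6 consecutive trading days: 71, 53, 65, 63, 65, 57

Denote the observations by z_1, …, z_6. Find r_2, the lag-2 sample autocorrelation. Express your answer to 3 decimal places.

Mean z̄ = (71 + 53 + 65 + 63 + 65 + 57)/6 = 62.3333
Σ(z_t−z̄)(z_{t+2}−z̄) = (23.1111) + (-6.2222) + (7.1111) + (-3.5556) = 20.4444
Denominator Σ(z_t−z̄)² = 205.3333
r_2 = 20.4444 / 205.3333 = 0.100

0.100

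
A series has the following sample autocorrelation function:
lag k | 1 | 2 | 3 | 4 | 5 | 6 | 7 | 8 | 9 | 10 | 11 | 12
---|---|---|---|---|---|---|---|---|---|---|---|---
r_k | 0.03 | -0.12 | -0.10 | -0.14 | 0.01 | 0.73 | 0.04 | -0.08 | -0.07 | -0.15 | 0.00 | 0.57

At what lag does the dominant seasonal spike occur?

The largest autocorrelation is r_6 = 0.73, with a weaker echo at lag 12 (0.57); the remaining lags stay at or below 0.04.
The dominant spike at lag 6 indicates a seasonal period of 6.

6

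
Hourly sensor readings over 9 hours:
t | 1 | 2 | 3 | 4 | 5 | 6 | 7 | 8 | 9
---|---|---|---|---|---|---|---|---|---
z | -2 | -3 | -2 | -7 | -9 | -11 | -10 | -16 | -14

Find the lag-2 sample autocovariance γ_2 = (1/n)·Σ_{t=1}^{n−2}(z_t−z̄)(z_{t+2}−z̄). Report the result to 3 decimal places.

7.791

Mean z̄ = (-2 − 3 − 2 − 7 − 9 − 11 − 10 − 16 − 14)/9 = -8.2222
Σ_{t=1}^{7}(z_t−z̄)(z_{t+2}−z̄) = 70.1235
γ_2 = 70.1235 / 9 = 7.791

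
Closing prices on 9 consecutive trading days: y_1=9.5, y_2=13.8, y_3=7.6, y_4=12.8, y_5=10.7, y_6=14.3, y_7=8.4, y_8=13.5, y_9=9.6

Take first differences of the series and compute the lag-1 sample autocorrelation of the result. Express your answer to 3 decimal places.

First differences Δy: 4.3, -6.2, 5.2, -2.1, 3.6, -5.9, 5.1, -3.9
Mean of differences = 0.0125
Numerator Σ(Δy_t−Δȳ)(Δy_{t+1}−Δȳ) = -148.5964
Denominator Σ(Δy_t−Δȳ)² = 177.3688
r_1(Δy) = -148.5964 / 177.3688 = -0.838

-0.838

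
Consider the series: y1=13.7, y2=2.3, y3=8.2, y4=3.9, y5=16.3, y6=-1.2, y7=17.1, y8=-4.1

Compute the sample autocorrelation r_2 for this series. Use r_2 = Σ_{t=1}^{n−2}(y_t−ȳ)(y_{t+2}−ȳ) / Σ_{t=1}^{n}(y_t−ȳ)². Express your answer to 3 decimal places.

Mean ȳ = (13.7 + 2.3 + 8.2 + 3.9 + 16.3 − 1.2 + 17.1 − 4.1)/8 = 7.0250
Deviations from mean: 6.6750, -4.7250, 1.1750, -3.1250, 9.2750, -8.2250, 10.0750, -11.1250
Numerator Σ_{t=1}^{6}(y_t−ȳ)(y_{t+2}−ȳ) = 244.1588
Denominator Σ(y_t−ȳ)² = 456.9750
r_2 = 244.1588 / 456.9750 = 0.534

0.534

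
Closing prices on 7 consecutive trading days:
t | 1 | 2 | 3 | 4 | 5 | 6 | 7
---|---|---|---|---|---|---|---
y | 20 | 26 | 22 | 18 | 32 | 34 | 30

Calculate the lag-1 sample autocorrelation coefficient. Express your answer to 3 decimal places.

0.276

Mean ȳ = (20 + 26 + 22 + 18 + 32 + 34 + 30)/7 = 26.0000
Deviations from mean: -6.0000, 0.0000, -4.0000, -8.0000, 6.0000, 8.0000, 4.0000
Σ(y_t−ȳ)(y_{t+1}−ȳ) = (0.0000) + (0.0000) + (32.0000) + (-48.0000) + (48.0000) + (32.0000) = 64.0000
Denominator Σ(y_t−ȳ)² = 232.0000
r_1 = 64.0000 / 232.0000 = 0.276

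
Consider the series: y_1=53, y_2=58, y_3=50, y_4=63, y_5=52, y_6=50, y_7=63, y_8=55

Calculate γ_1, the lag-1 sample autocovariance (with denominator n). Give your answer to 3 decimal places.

Mean ȳ = (53 + 58 + 50 + 63 + 52 + 50 + 63 + 55)/8 = 55.5000
Σ_{t=1}^{7}(y_t−ȳ)(y_{t+1}−ȳ) = -113.2500
γ_1 = -113.2500 / 8 = -14.156

-14.156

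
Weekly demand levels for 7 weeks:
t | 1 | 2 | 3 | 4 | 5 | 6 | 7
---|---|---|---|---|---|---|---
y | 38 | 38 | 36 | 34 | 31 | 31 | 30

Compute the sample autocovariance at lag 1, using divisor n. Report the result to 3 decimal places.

6.429

Mean ȳ = (38 + 38 + 36 + 34 + 31 + 31 + 30)/7 = 34.0000
Deviations: 4.0000, 4.0000, 2.0000, 0.0000, -3.0000, -3.0000, -4.0000
Σ_{t=1}^{6}(y_t−ȳ)(y_{t+1}−ȳ) = 45.0000
γ_1 = 45.0000 / 7 = 6.429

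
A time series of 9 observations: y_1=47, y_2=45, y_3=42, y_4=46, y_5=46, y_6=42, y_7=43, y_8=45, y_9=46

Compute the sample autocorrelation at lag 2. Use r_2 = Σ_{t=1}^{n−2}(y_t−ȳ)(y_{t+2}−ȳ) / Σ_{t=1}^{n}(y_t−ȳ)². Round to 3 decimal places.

-0.651

Mean ȳ = (47 + 45 + 42 + 46 + 46 + 42 + 43 + 45 + 46)/9 = 44.6667
Numerator Σ_{t=1}^{7}(y_t−ȳ)(y_{t+2}−ȳ) = -18.2222
Denominator Σ(y_t−ȳ)² = 28.0000
r_2 = -18.2222 / 28.0000 = -0.651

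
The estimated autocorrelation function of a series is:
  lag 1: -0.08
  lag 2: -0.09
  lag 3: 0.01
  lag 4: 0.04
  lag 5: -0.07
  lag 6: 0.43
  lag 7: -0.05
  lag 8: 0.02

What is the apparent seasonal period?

6

The largest autocorrelation is r_6 = 0.43; the remaining lags stay at or below 0.04.
The dominant spike at lag 6 indicates a seasonal period of 6.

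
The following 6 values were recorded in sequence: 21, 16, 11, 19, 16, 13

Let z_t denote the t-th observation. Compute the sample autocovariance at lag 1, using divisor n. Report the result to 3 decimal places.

-2.500

Mean z̄ = (21 + 16 + 11 + 19 + 16 + 13)/6 = 16.0000
Deviations: 5.0000, 0.0000, -5.0000, 3.0000, 0.0000, -3.0000
Σ_{t=1}^{5}(z_t−z̄)(z_{t+1}−z̄) = -15.0000
γ_1 = -15.0000 / 6 = -2.500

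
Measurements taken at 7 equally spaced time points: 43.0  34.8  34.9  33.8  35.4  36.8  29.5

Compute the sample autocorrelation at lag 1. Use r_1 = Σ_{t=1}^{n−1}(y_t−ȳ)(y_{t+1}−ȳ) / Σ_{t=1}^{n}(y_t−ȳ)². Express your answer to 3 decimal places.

-0.119

Mean ȳ = (43.0 + 34.8 + 34.9 + 33.8 + 35.4 + 36.8 + 29.5)/7 = 35.4571
Deviations from mean: 7.5429, -0.6571, -0.5571, -1.6571, -0.0571, 1.3429, -5.9571
Σ(y_t−ȳ)(y_{t+1}−ȳ) = (-4.9567) + (0.3661) + (0.9233) + (0.0947) + (-0.0767) + (-7.9996) = -11.6490
Denominator Σ(y_t−ȳ)² = 97.6771
r_1 = -11.6490 / 97.6771 = -0.119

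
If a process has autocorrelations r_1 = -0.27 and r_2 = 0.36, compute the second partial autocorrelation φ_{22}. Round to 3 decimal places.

φ_{22} = (r_2 − r_1²) / (1 − r_1²)
r_1² = (-0.27)² = 0.0729
Numerator = 0.36 − 0.0729 = 0.2871; denominator = 1 − 0.0729 = 0.9271
φ_{22} = 0.2871 / 0.9271 = 0.310

0.310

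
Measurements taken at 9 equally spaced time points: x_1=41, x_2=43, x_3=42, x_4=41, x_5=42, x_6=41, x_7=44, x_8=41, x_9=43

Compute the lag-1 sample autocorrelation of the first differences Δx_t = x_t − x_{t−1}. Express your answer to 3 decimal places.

First differences Δx: 2, -1, -1, 1, -1, 3, -3, 2
Mean of differences = 0.2500
Numerator Σ(Δx_t−Δx̄)(Δx_{t+1}−Δx̄) = -20.5625
Denominator Σ(Δx_t−Δx̄)² = 29.5000
r_1(Δx) = -20.5625 / 29.5000 = -0.697

-0.697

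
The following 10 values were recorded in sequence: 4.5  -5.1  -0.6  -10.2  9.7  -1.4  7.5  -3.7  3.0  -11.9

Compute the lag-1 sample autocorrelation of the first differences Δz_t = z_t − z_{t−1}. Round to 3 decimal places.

-0.738

First differences Δz: -9.6, 4.5, -9.6, 19.9, -11.1, 8.9, -11.2, 6.7, -14.9
Mean of differences = -1.8222
Numerator Σ(Δz_t−Δz̄)(Δz_{t+1}−Δz̄) = -860.2305
Denominator Σ(Δz_t−Δz̄)² = 1165.4556
r_1(Δz) = -860.2305 / 1165.4556 = -0.738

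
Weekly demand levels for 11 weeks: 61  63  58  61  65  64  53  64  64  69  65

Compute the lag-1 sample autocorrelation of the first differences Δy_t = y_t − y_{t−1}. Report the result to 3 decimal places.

-0.445

First differences Δy: 2, -5, 3, 4, -1, -11, 11, 0, 5, -4
Mean of differences = 0.4000
Numerator Σ(Δy_t−Δȳ)(Δy_{t+1}−Δȳ) = -149.5600
Denominator Σ(Δy_t−Δȳ)² = 336.4000
r_1(Δy) = -149.5600 / 336.4000 = -0.445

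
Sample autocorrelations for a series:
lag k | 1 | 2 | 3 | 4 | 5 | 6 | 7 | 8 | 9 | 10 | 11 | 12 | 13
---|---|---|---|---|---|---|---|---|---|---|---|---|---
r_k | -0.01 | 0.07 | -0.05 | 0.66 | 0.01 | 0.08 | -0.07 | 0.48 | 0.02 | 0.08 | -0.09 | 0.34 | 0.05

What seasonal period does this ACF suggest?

The largest autocorrelation is r_4 = 0.66, with weaker echoes at lags 8 (0.48) and 12 (0.34); the remaining lags stay at or below 0.08.
The dominant spike at lag 4 indicates a seasonal period of 4.

4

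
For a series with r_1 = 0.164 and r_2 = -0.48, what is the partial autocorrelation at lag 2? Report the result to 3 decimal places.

φ_{22} = (r_2 − r_1²) / (1 − r_1²)
r_1² = (0.164)² = 0.026896
Numerator = -0.48 − 0.0269 = -0.5069; denominator = 1 − 0.0269 = 0.9731
φ_{22} = -0.5069 / 0.9731 = -0.521

-0.521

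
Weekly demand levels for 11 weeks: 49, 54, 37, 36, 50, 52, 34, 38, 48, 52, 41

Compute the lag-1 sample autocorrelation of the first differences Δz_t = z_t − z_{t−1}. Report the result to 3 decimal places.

-0.118

First differences Δz: 5, -17, -1, 14, 2, -18, 4, 10, 4, -11
Mean of differences = -0.8000
Numerator Σ(Δz_t−Δz̄)(Δz_{t+1}−Δz̄) = -128.2400
Denominator Σ(Δz_t−Δz̄)² = 1085.6000
r_1(Δz) = -128.2400 / 1085.6000 = -0.118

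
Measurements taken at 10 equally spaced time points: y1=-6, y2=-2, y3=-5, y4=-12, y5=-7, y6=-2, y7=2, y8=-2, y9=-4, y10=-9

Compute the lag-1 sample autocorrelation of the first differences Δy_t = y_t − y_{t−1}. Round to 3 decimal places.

0.110

First differences Δy: 4, -3, -7, 5, 5, 4, -4, -2, -5
Mean of differences = -0.3333
Numerator Σ(Δy_t−Δȳ)(Δy_{t+1}−Δȳ) = 20.2222
Denominator Σ(Δy_t−Δȳ)² = 184.0000
r_1(Δy) = 20.2222 / 184.0000 = 0.110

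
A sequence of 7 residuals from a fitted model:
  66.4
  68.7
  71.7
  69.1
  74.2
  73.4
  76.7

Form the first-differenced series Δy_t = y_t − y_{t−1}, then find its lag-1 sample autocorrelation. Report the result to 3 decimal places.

-0.780

First differences Δy: 2.3, 3.0, -2.6, 5.1, -0.8, 3.3
Mean of differences = 1.7167
Numerator Σ(Δy_t−Δȳ)(Δy_{t+1}−Δȳ) = -31.8953
Denominator Σ(Δy_t−Δȳ)² = 40.9083
r_1(Δy) = -31.8953 / 40.9083 = -0.780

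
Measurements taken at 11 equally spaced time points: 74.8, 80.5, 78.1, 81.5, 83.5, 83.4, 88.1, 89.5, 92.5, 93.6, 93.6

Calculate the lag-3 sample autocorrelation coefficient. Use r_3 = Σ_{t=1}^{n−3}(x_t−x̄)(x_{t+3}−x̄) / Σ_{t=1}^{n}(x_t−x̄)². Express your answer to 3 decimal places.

Mean x̄ = (74.8 + 80.5 + 78.1 + 81.5 + 83.5 + 83.4 + 88.1 + 89.5 + 92.5 + 93.6 + 93.6)/11 = 85.3727
Numerator Σ_{t=1}^{8}(x_t−x̄)(x_{t+3}−x̄) = 88.4605
Denominator Σ(x_t−x̄)² = 421.4618
r_3 = 88.4605 / 421.4618 = 0.210

0.210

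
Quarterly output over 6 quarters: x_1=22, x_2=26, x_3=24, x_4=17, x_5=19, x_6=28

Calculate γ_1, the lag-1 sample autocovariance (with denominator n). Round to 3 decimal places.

-0.685

Mean x̄ = (22 + 26 + 24 + 17 + 19 + 28)/6 = 22.6667
Deviations: -0.6667, 3.3333, 1.3333, -5.6667, -3.6667, 5.3333
Σ_{t=1}^{5}(x_t−x̄)(x_{t+1}−x̄) = -4.1111
γ_1 = -4.1111 / 6 = -0.685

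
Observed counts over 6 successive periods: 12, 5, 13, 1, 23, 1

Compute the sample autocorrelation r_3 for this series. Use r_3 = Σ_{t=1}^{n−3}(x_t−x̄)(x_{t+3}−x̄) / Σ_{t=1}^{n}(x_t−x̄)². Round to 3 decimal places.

Mean x̄ = (12 + 5 + 13 + 1 + 23 + 1)/6 = 9.1667
Deviations from mean: 2.8333, -4.1667, 3.8333, -8.1667, 13.8333, -8.1667
Σ(x_t−x̄)(x_{t+3}−x̄) = (-23.1389) + (-57.6389) + (-31.3056) = -112.0833
Denominator Σ(x_t−x̄)² = 364.8333
r_3 = -112.0833 / 364.8333 = -0.307

-0.307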